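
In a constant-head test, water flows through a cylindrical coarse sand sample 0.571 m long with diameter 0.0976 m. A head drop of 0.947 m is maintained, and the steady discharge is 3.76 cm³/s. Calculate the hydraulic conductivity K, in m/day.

26.2

Cross-sectional area A = π·(d/2)² = π × (0.0976/2)² = 0.007482 m².
Convert discharge: 3.76 cm³/s = 3.760e-06 m³/s.
Darcy's law rearranged: K = Q·L / (A·Δh) = 3.760e-06 × 0.571 / (0.007482 × 0.947) = 0.0003030 m/s = 26.18 m/day.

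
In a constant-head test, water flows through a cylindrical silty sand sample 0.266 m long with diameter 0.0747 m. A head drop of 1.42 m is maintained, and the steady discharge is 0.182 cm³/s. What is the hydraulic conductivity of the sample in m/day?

0.672

Cross-sectional area A = π·(d/2)² = π × (0.0747/2)² = 0.004383 m².
Convert discharge: 0.182 cm³/s = 1.820e-07 m³/s.
Darcy's law rearranged: K = Q·L / (A·Δh) = 1.820e-07 × 0.266 / (0.004383 × 1.42) = 7.779e-06 m/s = 0.6721 m/day.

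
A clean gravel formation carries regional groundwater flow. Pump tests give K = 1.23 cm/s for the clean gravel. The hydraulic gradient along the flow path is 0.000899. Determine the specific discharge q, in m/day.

Convert K: 1.23 cm/s × 864 = 1063 m/day.
Hydraulic gradient i = 0.000899.
Specific discharge q = K · i = 1063 × 0.0008990 = 0.9554 m/day.

0.955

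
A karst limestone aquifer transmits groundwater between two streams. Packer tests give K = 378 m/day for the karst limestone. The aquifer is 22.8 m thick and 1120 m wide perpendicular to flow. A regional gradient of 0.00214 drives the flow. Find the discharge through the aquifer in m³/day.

20700

Cross-sectional area A = 1120 × 22.8 = 25536 m².
Hydraulic gradient i = 0.00214.
Darcy's law: Q = K · A · i = 378.0 × 25536 × 0.002140 = 20657 m³/day.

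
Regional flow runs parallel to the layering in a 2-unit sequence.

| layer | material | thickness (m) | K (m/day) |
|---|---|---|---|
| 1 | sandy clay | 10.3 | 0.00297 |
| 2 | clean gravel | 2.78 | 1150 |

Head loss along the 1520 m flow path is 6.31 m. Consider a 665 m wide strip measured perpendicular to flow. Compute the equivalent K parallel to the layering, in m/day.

244

Flow is parallel to layering, so each bed carries its own Darcy discharge and the transmissivities add.
Σ(K_i·b_i) = 0.00297×10.3 + 1150×2.78 = 3197 m²/day.
Total thickness b = 13.08 m, so K_eq = Σ(K_i·b_i)/b = 244.4 m/day.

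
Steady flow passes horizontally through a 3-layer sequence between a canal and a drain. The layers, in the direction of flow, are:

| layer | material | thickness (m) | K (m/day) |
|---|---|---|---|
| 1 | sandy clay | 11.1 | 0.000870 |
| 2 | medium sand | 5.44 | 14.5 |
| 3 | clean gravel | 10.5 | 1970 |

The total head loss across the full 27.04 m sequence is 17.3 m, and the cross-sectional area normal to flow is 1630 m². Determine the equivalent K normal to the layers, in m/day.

Flow is perpendicular to layering, so the layers act in series and the equivalent K is the thickness-weighted harmonic mean.
Total thickness L = 11.1 + 5.44 + 10.5 = 27.04 m.
Σ(b_i/K_i) = 11.1/0.000870 + 5.44/14.5 + 10.5/1970 = 12759 d.
K_eq = L / Σ(b_i/K_i) = 27.04 / 12759 = 0.002119 m/day.

0.00212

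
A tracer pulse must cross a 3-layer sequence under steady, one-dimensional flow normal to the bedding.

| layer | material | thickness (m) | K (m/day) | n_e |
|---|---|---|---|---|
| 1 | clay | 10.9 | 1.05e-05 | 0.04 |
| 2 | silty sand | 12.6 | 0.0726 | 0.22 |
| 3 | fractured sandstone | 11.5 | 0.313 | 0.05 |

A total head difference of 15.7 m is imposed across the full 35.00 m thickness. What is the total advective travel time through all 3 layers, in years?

685

With flow normal to the layers, continuity requires the same specific discharge q through every layer.
Σ(b_i/K_i) = 10.9/1.05e-05 + 12.6/0.0726 + 11.5/0.313 = 1.038e+06 d.
q = Δh / Σ(b_i/K_i) = 15.7 / 1.038e+06 = 1.512e-05 m/day.
In each layer the seepage velocity is v_i = q/n_i, so the layer transit time is t_i = b_i·n_i / q:
  layer 1 (clay): t_1 = 10.9 × 0.04 / 1.512e-05 = 28834 d
  layer 2 (silty sand): t_2 = 12.6 × 0.22 / 1.512e-05 = 1.833e+05 d
  layer 3 (fractured sandstone): t_3 = 11.5 × 0.05 / 1.512e-05 = 38027 d
Total t = Σ t_i = 2.502e+05 days = 685.0 years.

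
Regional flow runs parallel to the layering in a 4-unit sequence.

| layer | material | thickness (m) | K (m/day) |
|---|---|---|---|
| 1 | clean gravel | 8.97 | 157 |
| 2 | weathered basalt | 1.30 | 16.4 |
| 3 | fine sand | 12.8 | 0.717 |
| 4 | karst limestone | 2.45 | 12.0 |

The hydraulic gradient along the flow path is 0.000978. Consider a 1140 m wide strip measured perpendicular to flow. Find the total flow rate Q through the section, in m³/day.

1640

Flow is parallel to layering, so each bed carries its own Darcy discharge and the transmissivities add.
Σ(K_i·b_i) = 157×8.97 + 16.4×1.30 + 0.717×12.8 + 12.0×2.45 = 1468 m²/day.
Hydraulic gradient i = 0.000978.
Q = Σ(K_i·b_i) · W · i = 1468 × 1140 × 0.0009780 = 1637 m³/day.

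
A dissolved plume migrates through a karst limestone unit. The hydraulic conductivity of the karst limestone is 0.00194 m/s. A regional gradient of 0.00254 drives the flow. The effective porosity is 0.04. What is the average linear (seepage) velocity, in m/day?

Convert K: 0.00194 m/s × 86400 = 167.6 m/day.
Hydraulic gradient i = 0.00254.
Darcy flux q = K · i = 167.6 × 0.002540 = 0.4257 m/day.
Seepage velocity v = q / n_e = 0.4257 / 0.04 = 10.64 m/day.

10.6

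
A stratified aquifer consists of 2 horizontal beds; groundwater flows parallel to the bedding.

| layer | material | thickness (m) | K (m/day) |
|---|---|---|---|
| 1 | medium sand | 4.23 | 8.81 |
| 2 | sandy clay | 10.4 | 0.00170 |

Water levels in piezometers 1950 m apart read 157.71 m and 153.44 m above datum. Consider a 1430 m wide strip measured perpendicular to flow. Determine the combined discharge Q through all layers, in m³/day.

Flow is parallel to layering, so each bed carries its own Darcy discharge and the transmissivities add.
Σ(K_i·b_i) = 8.81×4.23 + 0.00170×10.4 = 37.28 m²/day.
Hydraulic gradient i = (157.71 − 153.44) / 1950 = 4.27 / 1950 = 0.002190.
Q = Σ(K_i·b_i) · W · i = 37.28 × 1430 × 0.002190 = 116.7 m³/day.

117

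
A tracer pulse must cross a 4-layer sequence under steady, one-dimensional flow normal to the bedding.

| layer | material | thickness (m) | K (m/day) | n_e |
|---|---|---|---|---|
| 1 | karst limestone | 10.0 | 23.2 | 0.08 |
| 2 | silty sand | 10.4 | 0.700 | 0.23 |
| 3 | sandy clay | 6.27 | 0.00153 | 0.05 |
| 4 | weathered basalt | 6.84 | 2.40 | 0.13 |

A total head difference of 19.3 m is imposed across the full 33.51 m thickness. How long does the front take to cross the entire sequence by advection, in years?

With flow normal to the layers, continuity requires the same specific discharge q through every layer.
Σ(b_i/K_i) = 10.0/23.2 + 10.4/0.700 + 6.27/0.00153 + 6.84/2.40 = 4116 d.
q = Δh / Σ(b_i/K_i) = 19.3 / 4116 = 0.004689 m/day.
In each layer the seepage velocity is v_i = q/n_i, so the layer transit time is t_i = b_i·n_i / q:
  layer 1 (karst limestone): t_1 = 10.0 × 0.08 / 0.004689 = 170.6 d
  layer 2 (silty sand): t_2 = 10.4 × 0.23 / 0.004689 = 510.2 d
  layer 3 (sandy clay): t_3 = 6.27 × 0.05 / 0.004689 = 66.86 d
  layer 4 (weathered basalt): t_4 = 6.84 × 0.13 / 0.004689 = 189.6 d
Total t = Σ t_i = 937.3 days = 2.566 years.

2.57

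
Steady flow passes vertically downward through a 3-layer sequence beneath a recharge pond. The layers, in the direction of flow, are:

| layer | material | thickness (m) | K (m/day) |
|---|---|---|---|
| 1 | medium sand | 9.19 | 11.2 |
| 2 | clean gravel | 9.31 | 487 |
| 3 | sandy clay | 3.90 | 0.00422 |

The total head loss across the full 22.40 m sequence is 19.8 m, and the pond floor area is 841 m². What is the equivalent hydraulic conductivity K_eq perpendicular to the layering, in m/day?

Flow is perpendicular to layering, so the layers act in series and the equivalent K is the thickness-weighted harmonic mean.
Total thickness L = 9.19 + 9.31 + 3.90 = 22.40 m.
Σ(b_i/K_i) = 9.19/11.2 + 9.31/487 + 3.90/0.00422 = 925.0 d.
K_eq = L / Σ(b_i/K_i) = 22.40 / 925.0 = 0.02422 m/day.

0.0242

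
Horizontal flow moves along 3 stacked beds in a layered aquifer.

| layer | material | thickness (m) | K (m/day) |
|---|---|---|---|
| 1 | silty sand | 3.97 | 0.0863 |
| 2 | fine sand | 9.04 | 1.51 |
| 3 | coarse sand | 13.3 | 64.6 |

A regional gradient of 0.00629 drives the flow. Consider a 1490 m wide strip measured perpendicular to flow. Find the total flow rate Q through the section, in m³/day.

8180

Flow is parallel to layering, so each bed carries its own Darcy discharge and the transmissivities add.
Σ(K_i·b_i) = 0.0863×3.97 + 1.51×9.04 + 64.6×13.3 = 873.2 m²/day.
Hydraulic gradient i = 0.00629.
Q = Σ(K_i·b_i) · W · i = 873.2 × 1490 × 0.006290 = 8183 m³/day.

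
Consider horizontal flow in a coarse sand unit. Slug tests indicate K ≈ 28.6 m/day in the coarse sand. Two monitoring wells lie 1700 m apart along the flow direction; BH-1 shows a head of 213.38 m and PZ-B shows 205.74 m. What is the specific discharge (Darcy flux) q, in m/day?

0.129

Hydraulic gradient i = (213.38 − 205.74) / 1700 = 7.64 / 1700 = 0.004494.
Specific discharge q = K · i = 28.60 × 0.004494 = 0.1285 m/day.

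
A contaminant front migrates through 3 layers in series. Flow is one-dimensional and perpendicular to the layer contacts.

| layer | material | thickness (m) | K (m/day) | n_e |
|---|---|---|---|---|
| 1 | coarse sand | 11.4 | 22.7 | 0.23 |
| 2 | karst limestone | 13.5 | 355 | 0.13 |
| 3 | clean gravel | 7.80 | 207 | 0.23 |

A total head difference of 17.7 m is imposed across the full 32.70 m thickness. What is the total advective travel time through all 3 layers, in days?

With flow normal to the layers, continuity requires the same specific discharge q through every layer.
Σ(b_i/K_i) = 11.4/22.7 + 13.5/355 + 7.80/207 = 0.5779 d.
q = Δh / Σ(b_i/K_i) = 17.7 / 0.5779 = 30.63 m/day.
In each layer the seepage velocity is v_i = q/n_i, so the layer transit time is t_i = b_i·n_i / q:
  layer 1 (coarse sand): t_1 = 11.4 × 0.23 / 30.63 = 0.08561 d
  layer 2 (karst limestone): t_2 = 13.5 × 0.13 / 30.63 = 0.05730 d
  layer 3 (clean gravel): t_3 = 7.80 × 0.23 / 30.63 = 0.05857 d
Total t = Σ t_i = 0.2015 days.

0.201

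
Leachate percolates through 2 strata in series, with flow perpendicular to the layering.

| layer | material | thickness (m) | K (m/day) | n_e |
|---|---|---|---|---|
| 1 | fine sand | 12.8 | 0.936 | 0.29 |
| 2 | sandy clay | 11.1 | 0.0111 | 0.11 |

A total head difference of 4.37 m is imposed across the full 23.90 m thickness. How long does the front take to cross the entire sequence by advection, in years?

With flow normal to the layers, continuity requires the same specific discharge q through every layer.
Σ(b_i/K_i) = 12.8/0.936 + 11.1/0.0111 = 1014 d.
q = Δh / Σ(b_i/K_i) = 4.37 / 1014 = 0.004311 m/day.
In each layer the seepage velocity is v_i = q/n_i, so the layer transit time is t_i = b_i·n_i / q:
  layer 1 (fine sand): t_1 = 12.8 × 0.29 / 0.004311 = 861.0 d
  layer 2 (sandy clay): t_2 = 11.1 × 0.11 / 0.004311 = 283.2 d
Total t = Σ t_i = 1144 days = 3.133 years.

3.13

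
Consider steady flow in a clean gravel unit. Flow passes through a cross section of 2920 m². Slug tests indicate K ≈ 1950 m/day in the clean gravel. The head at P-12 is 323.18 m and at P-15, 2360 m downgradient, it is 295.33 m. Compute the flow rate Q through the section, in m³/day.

Hydraulic gradient i = (323.18 − 295.33) / 2360 = 27.85 / 2360 = 0.01180.
Darcy's law: Q = K · A · i = 1950 × 2920 × 0.01180 = 67194 m³/day.

67200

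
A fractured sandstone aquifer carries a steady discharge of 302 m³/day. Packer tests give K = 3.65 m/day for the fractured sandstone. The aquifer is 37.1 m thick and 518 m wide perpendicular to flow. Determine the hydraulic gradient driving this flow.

Cross-sectional area A = 518 × 37.1 = 19218 m².
From Q = K·A·i, i = Q / (K·A) = 302 / (3.650 × 19218) = 0.004305.

0.00431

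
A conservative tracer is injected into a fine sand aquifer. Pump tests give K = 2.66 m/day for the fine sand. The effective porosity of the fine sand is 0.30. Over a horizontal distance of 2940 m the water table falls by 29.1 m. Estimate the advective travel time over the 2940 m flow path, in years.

Hydraulic gradient i = Δh / L = 29.1 / 2940 = 0.009898.
Darcy flux q = K · i = 2.660 × 0.009898 = 0.02633 m/day.
Seepage velocity v = q / n_e = 0.02633 / 0.30 = 0.08776 m/day.
Travel time t = L / v = 2940 / 0.08776 = 33500 days = 91.72 years.

91.7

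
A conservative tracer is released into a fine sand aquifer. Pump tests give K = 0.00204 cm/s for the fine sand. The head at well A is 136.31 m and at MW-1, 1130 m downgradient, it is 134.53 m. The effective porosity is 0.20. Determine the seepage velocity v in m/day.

0.0139

Convert K: 0.00204 cm/s × 864 = 1.763 m/day.
Hydraulic gradient i = (136.31 − 134.53) / 1130 = 1.78 / 1130 = 0.001575.
Darcy flux q = K · i = 1.763 × 0.001575 = 0.002776 m/day.
Seepage velocity v = q / n_e = 0.002776 / 0.20 = 0.01388 m/day.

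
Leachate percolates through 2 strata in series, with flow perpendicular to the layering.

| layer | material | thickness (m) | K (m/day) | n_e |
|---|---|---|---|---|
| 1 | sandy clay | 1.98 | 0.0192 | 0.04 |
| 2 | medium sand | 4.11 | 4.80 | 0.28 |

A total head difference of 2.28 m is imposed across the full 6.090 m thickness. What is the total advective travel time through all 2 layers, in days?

56.1

With flow normal to the layers, continuity requires the same specific discharge q through every layer.
Σ(b_i/K_i) = 1.98/0.0192 + 4.11/4.80 = 104.0 d.
q = Δh / Σ(b_i/K_i) = 2.28 / 104.0 = 0.02193 m/day.
In each layer the seepage velocity is v_i = q/n_i, so the layer transit time is t_i = b_i·n_i / q:
  layer 1 (sandy clay): t_1 = 1.98 × 0.04 / 0.02193 = 3.612 d
  layer 2 (medium sand): t_2 = 4.11 × 0.28 / 0.02193 = 52.48 d
Total t = Σ t_i = 56.10 days.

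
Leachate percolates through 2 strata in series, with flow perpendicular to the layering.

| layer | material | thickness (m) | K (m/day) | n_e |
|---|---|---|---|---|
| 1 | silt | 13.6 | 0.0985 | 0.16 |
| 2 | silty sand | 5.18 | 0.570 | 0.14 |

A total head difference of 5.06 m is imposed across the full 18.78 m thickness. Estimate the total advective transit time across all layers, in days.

84.4

With flow normal to the layers, continuity requires the same specific discharge q through every layer.
Σ(b_i/K_i) = 13.6/0.0985 + 5.18/0.570 = 147.2 d.
q = Δh / Σ(b_i/K_i) = 5.06 / 147.2 = 0.03438 m/day.
In each layer the seepage velocity is v_i = q/n_i, so the layer transit time is t_i = b_i·n_i / q:
  layer 1 (silt): t_1 = 13.6 × 0.16 / 0.03438 = 63.28 d
  layer 2 (silty sand): t_2 = 5.18 × 0.14 / 0.03438 = 21.09 d
Total t = Σ t_i = 84.37 days.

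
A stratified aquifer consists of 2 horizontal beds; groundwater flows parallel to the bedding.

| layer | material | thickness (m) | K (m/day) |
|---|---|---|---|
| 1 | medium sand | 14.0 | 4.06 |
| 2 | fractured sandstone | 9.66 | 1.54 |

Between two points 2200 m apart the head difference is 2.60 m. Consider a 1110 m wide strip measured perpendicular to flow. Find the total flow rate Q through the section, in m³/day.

94.1

Flow is parallel to layering, so each bed carries its own Darcy discharge and the transmissivities add.
Σ(K_i·b_i) = 4.06×14.0 + 1.54×9.66 = 71.72 m²/day.
Hydraulic gradient i = Δh / L = 2.60 / 2200 = 0.001182.
Q = Σ(K_i·b_i) · W · i = 71.72 × 1110 × 0.001182 = 94.08 m³/day.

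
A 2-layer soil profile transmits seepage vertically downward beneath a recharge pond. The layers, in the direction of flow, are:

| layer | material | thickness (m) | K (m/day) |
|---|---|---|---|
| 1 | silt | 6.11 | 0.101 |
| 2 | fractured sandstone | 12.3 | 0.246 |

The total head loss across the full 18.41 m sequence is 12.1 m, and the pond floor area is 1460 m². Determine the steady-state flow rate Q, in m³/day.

160

Flow is perpendicular to layering, so the layers act in series and the equivalent K is the thickness-weighted harmonic mean.
Total thickness L = 6.11 + 12.3 = 18.41 m.
Σ(b_i/K_i) = 6.11/0.101 + 12.3/0.246 = 110.5 d.
K_eq = L / Σ(b_i/K_i) = 18.41 / 110.5 = 0.1666 m/day.
Q = K_eq · A · (Δh/L) = 0.1666 × 1460 × (12.1/18.41) = 159.9 m³/day.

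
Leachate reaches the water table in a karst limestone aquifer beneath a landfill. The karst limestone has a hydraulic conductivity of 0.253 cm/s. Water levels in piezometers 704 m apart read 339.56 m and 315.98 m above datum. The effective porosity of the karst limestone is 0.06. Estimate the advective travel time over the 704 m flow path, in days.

5.77

Convert K: 0.253 cm/s × 864 = 218.6 m/day.
Hydraulic gradient i = (339.56 − 315.98) / 704 = 23.58 / 704 = 0.03349.
Darcy flux q = K · i = 218.6 × 0.03349 = 7.322 m/day.
Seepage velocity v = q / n_e = 7.322 / 0.06 = 122.0 m/day.
Travel time t = L / v = 704 / 122.0 = 5.769 days.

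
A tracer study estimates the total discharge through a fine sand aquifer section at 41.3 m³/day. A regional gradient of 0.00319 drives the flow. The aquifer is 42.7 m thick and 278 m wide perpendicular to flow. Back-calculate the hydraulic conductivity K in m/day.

Cross-sectional area A = 278 × 42.7 = 11871 m².
Hydraulic gradient i = 0.00319.
From Q = K·A·i, K = Q / (A·i) = 41.3 / (11871 × 0.003190) = 1.091 m/day.

1.09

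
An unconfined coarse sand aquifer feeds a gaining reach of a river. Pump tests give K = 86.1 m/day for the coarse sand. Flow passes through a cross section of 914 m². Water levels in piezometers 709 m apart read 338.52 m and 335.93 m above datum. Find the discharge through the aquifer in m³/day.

287

Hydraulic gradient i = (338.52 − 335.93) / 709 = 2.59 / 709 = 0.003653.
Darcy's law: Q = K · A · i = 86.10 × 914.0 × 0.003653 = 287.5 m³/day.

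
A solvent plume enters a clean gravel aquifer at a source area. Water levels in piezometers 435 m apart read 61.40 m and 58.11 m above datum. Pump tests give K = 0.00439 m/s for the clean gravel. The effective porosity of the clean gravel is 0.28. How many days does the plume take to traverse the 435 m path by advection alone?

Convert K: 0.00439 m/s × 86400 = 379.3 m/day.
Hydraulic gradient i = (61.40 − 58.11) / 435 = 3.29 / 435 = 0.007563.
Darcy flux q = K · i = 379.3 × 0.007563 = 2.869 m/day.
Seepage velocity v = q / n_e = 2.869 / 0.28 = 10.25 m/day.
Travel time t = L / v = 435 / 10.25 = 42.46 days.

42.5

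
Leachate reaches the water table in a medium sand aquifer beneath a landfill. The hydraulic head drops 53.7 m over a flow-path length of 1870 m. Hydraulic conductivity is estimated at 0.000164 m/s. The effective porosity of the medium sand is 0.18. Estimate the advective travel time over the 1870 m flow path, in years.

2.26

Convert K: 0.000164 m/s × 86400 = 14.17 m/day.
Hydraulic gradient i = Δh / L = 53.7 / 1870 = 0.02872.
Darcy flux q = K · i = 14.17 × 0.02872 = 0.4069 m/day.
Seepage velocity v = q / n_e = 0.4069 / 0.18 = 2.261 m/day.
Travel time t = L / v = 1870 / 2.261 = 827.2 days = 2.265 years.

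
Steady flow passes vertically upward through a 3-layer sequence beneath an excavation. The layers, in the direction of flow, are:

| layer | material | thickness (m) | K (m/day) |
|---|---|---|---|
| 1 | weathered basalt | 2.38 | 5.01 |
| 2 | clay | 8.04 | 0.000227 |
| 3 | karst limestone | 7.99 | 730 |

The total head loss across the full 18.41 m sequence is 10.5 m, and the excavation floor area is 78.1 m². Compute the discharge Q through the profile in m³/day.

Flow is perpendicular to layering, so the layers act in series and the equivalent K is the thickness-weighted harmonic mean.
Total thickness L = 2.38 + 8.04 + 7.99 = 18.41 m.
Σ(b_i/K_i) = 2.38/5.01 + 8.04/0.000227 + 7.99/730 = 35419 d.
K_eq = L / Σ(b_i/K_i) = 18.41 / 35419 = 0.0005198 m/day.
Q = K_eq · A · (Δh/L) = 0.0005198 × 78.1 × (10.5/18.41) = 0.02315 m³/day.

0.0232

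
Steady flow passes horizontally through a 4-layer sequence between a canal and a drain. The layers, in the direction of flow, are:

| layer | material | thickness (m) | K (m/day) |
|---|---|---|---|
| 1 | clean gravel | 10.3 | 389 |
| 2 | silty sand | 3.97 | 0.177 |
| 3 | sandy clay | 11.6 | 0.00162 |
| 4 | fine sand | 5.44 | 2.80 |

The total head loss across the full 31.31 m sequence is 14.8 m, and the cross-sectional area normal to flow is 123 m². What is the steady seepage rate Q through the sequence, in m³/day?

Flow is perpendicular to layering, so the layers act in series and the equivalent K is the thickness-weighted harmonic mean.
Total thickness L = 10.3 + 3.97 + 11.6 + 5.44 = 31.31 m.
Σ(b_i/K_i) = 10.3/389 + 3.97/0.177 + 11.6/0.00162 + 5.44/2.80 = 7185 d.
K_eq = L / Σ(b_i/K_i) = 31.31 / 7185 = 0.004358 m/day.
Q = K_eq · A · (Δh/L) = 0.004358 × 123 × (14.8/31.31) = 0.2534 m³/day.

0.253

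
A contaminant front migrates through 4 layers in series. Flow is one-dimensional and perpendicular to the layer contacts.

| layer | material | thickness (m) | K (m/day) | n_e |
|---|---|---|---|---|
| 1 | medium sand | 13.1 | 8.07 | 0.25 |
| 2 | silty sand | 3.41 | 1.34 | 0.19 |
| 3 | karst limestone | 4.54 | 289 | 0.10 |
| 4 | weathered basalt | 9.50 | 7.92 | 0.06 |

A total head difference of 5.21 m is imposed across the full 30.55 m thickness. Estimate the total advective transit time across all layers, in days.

With flow normal to the layers, continuity requires the same specific discharge q through every layer.
Σ(b_i/K_i) = 13.1/8.07 + 3.41/1.34 + 4.54/289 + 9.50/7.92 = 5.383 d.
q = Δh / Σ(b_i/K_i) = 5.21 / 5.383 = 0.9678 m/day.
In each layer the seepage velocity is v_i = q/n_i, so the layer transit time is t_i = b_i·n_i / q:
  layer 1 (medium sand): t_1 = 13.1 × 0.25 / 0.9678 = 3.384 d
  layer 2 (silty sand): t_2 = 3.41 × 0.19 / 0.9678 = 0.6694 d
  layer 3 (karst limestone): t_3 = 4.54 × 0.10 / 0.9678 = 0.4691 d
  layer 4 (weathered basalt): t_4 = 9.50 × 0.06 / 0.9678 = 0.5890 d
Total t = Σ t_i = 5.111 days.

5.11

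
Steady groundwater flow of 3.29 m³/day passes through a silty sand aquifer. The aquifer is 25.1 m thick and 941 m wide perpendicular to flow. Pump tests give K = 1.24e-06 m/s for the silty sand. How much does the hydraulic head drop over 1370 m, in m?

Convert K: 1.24e-06 m/s × 86400 = 0.1071 m/day.
Cross-sectional area A = 941 × 25.1 = 23619 m².
From Q = K·A·i, i = Q / (K·A) = 3.29 / (0.1071 × 23619) = 0.001300.
Head loss Δh = i · L = 0.001300 × 1370 = 1.781 m.

1.78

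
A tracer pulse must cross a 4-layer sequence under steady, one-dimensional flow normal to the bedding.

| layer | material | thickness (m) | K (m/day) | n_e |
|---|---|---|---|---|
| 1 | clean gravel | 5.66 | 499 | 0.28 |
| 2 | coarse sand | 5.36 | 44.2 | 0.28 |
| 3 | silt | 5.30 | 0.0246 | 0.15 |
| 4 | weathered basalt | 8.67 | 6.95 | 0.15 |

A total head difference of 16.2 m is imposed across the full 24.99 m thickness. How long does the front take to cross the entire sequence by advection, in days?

69.3

With flow normal to the layers, continuity requires the same specific discharge q through every layer.
Σ(b_i/K_i) = 5.66/499 + 5.36/44.2 + 5.30/0.0246 + 8.67/6.95 = 216.8 d.
q = Δh / Σ(b_i/K_i) = 16.2 / 216.8 = 0.07471 m/day.
In each layer the seepage velocity is v_i = q/n_i, so the layer transit time is t_i = b_i·n_i / q:
  layer 1 (clean gravel): t_1 = 5.66 × 0.28 / 0.07471 = 21.21 d
  layer 2 (coarse sand): t_2 = 5.36 × 0.28 / 0.07471 = 20.09 d
  layer 3 (silt): t_3 = 5.30 × 0.15 / 0.07471 = 10.64 d
  layer 4 (weathered basalt): t_4 = 8.67 × 0.15 / 0.07471 = 17.41 d
Total t = Σ t_i = 69.35 days.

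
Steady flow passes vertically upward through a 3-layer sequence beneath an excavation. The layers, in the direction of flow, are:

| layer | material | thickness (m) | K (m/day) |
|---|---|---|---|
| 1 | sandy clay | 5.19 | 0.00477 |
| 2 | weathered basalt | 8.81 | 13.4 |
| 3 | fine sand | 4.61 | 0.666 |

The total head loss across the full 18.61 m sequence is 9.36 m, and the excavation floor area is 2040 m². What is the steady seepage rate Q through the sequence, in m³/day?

17.4

Flow is perpendicular to layering, so the layers act in series and the equivalent K is the thickness-weighted harmonic mean.
Total thickness L = 5.19 + 8.81 + 4.61 = 18.61 m.
Σ(b_i/K_i) = 5.19/0.00477 + 8.81/13.4 + 4.61/0.666 = 1096 d.
K_eq = L / Σ(b_i/K_i) = 18.61 / 1096 = 0.01699 m/day.
Q = K_eq · A · (Δh/L) = 0.01699 × 2040 × (9.36/18.61) = 17.43 m³/day.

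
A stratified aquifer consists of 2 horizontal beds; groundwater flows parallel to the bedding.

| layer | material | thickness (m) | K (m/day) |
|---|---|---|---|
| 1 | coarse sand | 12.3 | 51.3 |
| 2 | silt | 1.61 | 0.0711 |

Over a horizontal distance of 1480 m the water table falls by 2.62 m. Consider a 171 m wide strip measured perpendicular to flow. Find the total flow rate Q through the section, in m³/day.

Flow is parallel to layering, so each bed carries its own Darcy discharge and the transmissivities add.
Σ(K_i·b_i) = 51.3×12.3 + 0.0711×1.61 = 631.1 m²/day.
Hydraulic gradient i = Δh / L = 2.62 / 1480 = 0.001770.
Q = Σ(K_i·b_i) · W · i = 631.1 × 171 × 0.001770 = 191.0 m³/day.

191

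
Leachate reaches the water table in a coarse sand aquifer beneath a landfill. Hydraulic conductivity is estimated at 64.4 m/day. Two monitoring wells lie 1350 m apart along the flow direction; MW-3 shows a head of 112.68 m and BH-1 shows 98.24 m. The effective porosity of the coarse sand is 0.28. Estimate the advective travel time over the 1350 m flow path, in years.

1.50

Hydraulic gradient i = (112.68 − 98.24) / 1350 = 14.44 / 1350 = 0.01070.
Darcy flux q = K · i = 64.40 × 0.01070 = 0.6888 m/day.
Seepage velocity v = q / n_e = 0.6888 / 0.28 = 2.460 m/day.
Travel time t = L / v = 1350 / 2.460 = 548.7 days = 1.502 years.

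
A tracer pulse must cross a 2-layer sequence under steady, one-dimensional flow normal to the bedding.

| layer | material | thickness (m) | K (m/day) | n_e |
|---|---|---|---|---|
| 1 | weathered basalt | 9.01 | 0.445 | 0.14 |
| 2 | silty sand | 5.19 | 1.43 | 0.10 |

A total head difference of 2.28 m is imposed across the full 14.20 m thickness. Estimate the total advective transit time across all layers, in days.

With flow normal to the layers, continuity requires the same specific discharge q through every layer.
Σ(b_i/K_i) = 9.01/0.445 + 5.19/1.43 = 23.88 d.
q = Δh / Σ(b_i/K_i) = 2.28 / 23.88 = 0.09549 m/day.
In each layer the seepage velocity is v_i = q/n_i, so the layer transit time is t_i = b_i·n_i / q:
  layer 1 (weathered basalt): t_1 = 9.01 × 0.14 / 0.09549 = 13.21 d
  layer 2 (silty sand): t_2 = 5.19 × 0.10 / 0.09549 = 5.435 d
Total t = Σ t_i = 18.64 days.

18.6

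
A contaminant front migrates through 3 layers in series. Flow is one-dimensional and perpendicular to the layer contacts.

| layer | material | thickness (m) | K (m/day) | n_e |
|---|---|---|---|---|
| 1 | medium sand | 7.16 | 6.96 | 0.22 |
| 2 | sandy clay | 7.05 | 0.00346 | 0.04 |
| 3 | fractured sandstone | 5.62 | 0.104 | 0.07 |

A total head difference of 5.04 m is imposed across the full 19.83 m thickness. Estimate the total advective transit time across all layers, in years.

With flow normal to the layers, continuity requires the same specific discharge q through every layer.
Σ(b_i/K_i) = 7.16/6.96 + 7.05/0.00346 + 5.62/0.104 = 2093 d.
q = Δh / Σ(b_i/K_i) = 5.04 / 2093 = 0.002408 m/day.
In each layer the seepage velocity is v_i = q/n_i, so the layer transit time is t_i = b_i·n_i / q:
  layer 1 (medium sand): t_1 = 7.16 × 0.22 / 0.002408 = 654.0 d
  layer 2 (sandy clay): t_2 = 7.05 × 0.04 / 0.002408 = 117.1 d
  layer 3 (fractured sandstone): t_3 = 5.62 × 0.07 / 0.002408 = 163.3 d
Total t = Σ t_i = 934.5 days = 2.558 years.

2.56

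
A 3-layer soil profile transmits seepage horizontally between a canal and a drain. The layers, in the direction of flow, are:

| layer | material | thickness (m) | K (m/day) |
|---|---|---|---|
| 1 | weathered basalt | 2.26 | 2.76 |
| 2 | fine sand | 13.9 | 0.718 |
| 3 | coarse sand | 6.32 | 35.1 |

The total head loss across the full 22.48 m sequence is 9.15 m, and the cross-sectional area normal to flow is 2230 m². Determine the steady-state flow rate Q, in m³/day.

1000

Flow is perpendicular to layering, so the layers act in series and the equivalent K is the thickness-weighted harmonic mean.
Total thickness L = 2.26 + 13.9 + 6.32 = 22.48 m.
Σ(b_i/K_i) = 2.26/2.76 + 13.9/0.718 + 6.32/35.1 = 20.36 d.
K_eq = L / Σ(b_i/K_i) = 22.48 / 20.36 = 1.104 m/day.
Q = K_eq · A · (Δh/L) = 1.104 × 2230 × (9.15/22.48) = 1002 m³/day.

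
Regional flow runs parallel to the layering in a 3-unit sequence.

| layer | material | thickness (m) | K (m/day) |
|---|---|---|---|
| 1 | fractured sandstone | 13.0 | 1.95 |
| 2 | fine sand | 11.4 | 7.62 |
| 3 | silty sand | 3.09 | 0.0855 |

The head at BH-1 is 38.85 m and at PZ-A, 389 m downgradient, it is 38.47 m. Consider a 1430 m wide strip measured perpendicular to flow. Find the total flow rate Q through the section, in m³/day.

Flow is parallel to layering, so each bed carries its own Darcy discharge and the transmissivities add.
Σ(K_i·b_i) = 1.95×13.0 + 7.62×11.4 + 0.0855×3.09 = 112.5 m²/day.
Hydraulic gradient i = (38.85 − 38.47) / 389 = 0.38 / 389 = 0.0009769.
Q = Σ(K_i·b_i) · W · i = 112.5 × 1430 × 0.0009769 = 157.1 m³/day.

157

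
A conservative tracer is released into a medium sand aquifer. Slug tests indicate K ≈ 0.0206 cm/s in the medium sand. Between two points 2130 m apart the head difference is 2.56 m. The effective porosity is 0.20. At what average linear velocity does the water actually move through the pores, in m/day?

Convert K: 0.0206 cm/s × 864 = 17.80 m/day.
Hydraulic gradient i = Δh / L = 2.56 / 2130 = 0.001202.
Darcy flux q = K · i = 17.80 × 0.001202 = 0.02139 m/day.
Seepage velocity v = q / n_e = 0.02139 / 0.20 = 0.1070 m/day.

0.107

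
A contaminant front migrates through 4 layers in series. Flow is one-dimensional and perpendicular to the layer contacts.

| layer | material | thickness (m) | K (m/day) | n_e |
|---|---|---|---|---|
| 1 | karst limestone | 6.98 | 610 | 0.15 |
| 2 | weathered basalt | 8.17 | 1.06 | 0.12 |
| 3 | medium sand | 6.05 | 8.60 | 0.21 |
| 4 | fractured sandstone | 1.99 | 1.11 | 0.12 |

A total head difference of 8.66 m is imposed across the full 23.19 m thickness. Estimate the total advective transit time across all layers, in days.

With flow normal to the layers, continuity requires the same specific discharge q through every layer.
Σ(b_i/K_i) = 6.98/610 + 8.17/1.06 + 6.05/8.60 + 1.99/1.11 = 10.22 d.
q = Δh / Σ(b_i/K_i) = 8.66 / 10.22 = 0.8478 m/day.
In each layer the seepage velocity is v_i = q/n_i, so the layer transit time is t_i = b_i·n_i / q:
  layer 1 (karst limestone): t_1 = 6.98 × 0.15 / 0.8478 = 1.235 d
  layer 2 (weathered basalt): t_2 = 8.17 × 0.12 / 0.8478 = 1.156 d
  layer 3 (medium sand): t_3 = 6.05 × 0.21 / 0.8478 = 1.499 d
  layer 4 (fractured sandstone): t_4 = 1.99 × 0.12 / 0.8478 = 0.2817 d
Total t = Σ t_i = 4.172 days.

4.17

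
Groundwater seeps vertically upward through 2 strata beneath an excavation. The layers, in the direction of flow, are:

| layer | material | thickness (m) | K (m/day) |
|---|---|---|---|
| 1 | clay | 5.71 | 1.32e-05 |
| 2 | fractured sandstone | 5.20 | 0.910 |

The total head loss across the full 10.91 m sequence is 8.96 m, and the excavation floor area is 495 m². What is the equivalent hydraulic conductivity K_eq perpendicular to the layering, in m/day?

Flow is perpendicular to layering, so the layers act in series and the equivalent K is the thickness-weighted harmonic mean.
Total thickness L = 5.71 + 5.20 = 10.91 m.
Σ(b_i/K_i) = 5.71/1.32e-05 + 5.20/0.910 = 4.326e+05 d.
K_eq = L / Σ(b_i/K_i) = 10.91 / 4.326e+05 = 2.522e-05 m/day.

2.52e-05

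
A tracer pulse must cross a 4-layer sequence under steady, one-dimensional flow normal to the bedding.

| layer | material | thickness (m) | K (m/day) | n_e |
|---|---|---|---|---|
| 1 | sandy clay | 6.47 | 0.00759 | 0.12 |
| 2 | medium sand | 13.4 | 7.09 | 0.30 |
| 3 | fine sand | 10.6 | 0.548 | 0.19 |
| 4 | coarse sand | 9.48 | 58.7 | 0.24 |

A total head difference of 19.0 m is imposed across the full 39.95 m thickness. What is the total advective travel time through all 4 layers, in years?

With flow normal to the layers, continuity requires the same specific discharge q through every layer.
Σ(b_i/K_i) = 6.47/0.00759 + 13.4/7.09 + 10.6/0.548 + 9.48/58.7 = 873.8 d.
q = Δh / Σ(b_i/K_i) = 19.0 / 873.8 = 0.02174 m/day.
In each layer the seepage velocity is v_i = q/n_i, so the layer transit time is t_i = b_i·n_i / q:
  layer 1 (sandy clay): t_1 = 6.47 × 0.12 / 0.02174 = 35.71 d
  layer 2 (medium sand): t_2 = 13.4 × 0.30 / 0.02174 = 184.9 d
  layer 3 (fine sand): t_3 = 10.6 × 0.19 / 0.02174 = 92.63 d
  layer 4 (coarse sand): t_4 = 9.48 × 0.24 / 0.02174 = 104.6 d
Total t = Σ t_i = 417.9 days = 1.144 years.

1.14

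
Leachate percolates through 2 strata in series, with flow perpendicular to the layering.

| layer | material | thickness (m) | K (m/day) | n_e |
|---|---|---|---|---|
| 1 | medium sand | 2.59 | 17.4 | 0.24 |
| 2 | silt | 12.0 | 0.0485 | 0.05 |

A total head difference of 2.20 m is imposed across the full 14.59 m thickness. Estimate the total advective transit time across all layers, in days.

With flow normal to the layers, continuity requires the same specific discharge q through every layer.
Σ(b_i/K_i) = 2.59/17.4 + 12.0/0.0485 = 247.6 d.
q = Δh / Σ(b_i/K_i) = 2.20 / 247.6 = 0.008886 m/day.
In each layer the seepage velocity is v_i = q/n_i, so the layer transit time is t_i = b_i·n_i / q:
  layer 1 (medium sand): t_1 = 2.59 × 0.24 / 0.008886 = 69.95 d
  layer 2 (silt): t_2 = 12.0 × 0.05 / 0.008886 = 67.52 d
Total t = Σ t_i = 137.5 days.

137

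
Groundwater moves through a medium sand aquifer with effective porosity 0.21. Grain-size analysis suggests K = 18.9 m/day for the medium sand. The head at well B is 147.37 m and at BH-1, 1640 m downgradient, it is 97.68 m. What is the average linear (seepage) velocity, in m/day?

2.73

Hydraulic gradient i = (147.37 − 97.68) / 1640 = 49.69 / 1640 = 0.03030.
Darcy flux q = K · i = 18.90 × 0.03030 = 0.5726 m/day.
Seepage velocity v = q / n_e = 0.5726 / 0.21 = 2.727 m/day.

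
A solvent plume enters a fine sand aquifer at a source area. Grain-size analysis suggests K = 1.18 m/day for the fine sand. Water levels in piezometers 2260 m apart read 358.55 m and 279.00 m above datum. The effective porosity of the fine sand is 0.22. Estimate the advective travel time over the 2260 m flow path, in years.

Hydraulic gradient i = (358.55 − 279.00) / 2260 = 79.55 / 2260 = 0.03520.
Darcy flux q = K · i = 1.180 × 0.03520 = 0.04153 m/day.
Seepage velocity v = q / n_e = 0.04153 / 0.22 = 0.1888 m/day.
Travel time t = L / v = 2260 / 0.1888 = 11971 days = 32.77 years.

32.8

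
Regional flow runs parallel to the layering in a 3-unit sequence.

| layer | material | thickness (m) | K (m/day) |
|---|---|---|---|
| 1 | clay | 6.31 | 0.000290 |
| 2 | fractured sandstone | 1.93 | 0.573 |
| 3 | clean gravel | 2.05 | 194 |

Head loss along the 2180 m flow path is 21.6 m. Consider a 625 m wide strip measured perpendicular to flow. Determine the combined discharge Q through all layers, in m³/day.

2470

Flow is parallel to layering, so each bed carries its own Darcy discharge and the transmissivities add.
Σ(K_i·b_i) = 0.000290×6.31 + 0.573×1.93 + 194×2.05 = 398.8 m²/day.
Hydraulic gradient i = Δh / L = 21.6 / 2180 = 0.009908.
Q = Σ(K_i·b_i) · W · i = 398.8 × 625 × 0.009908 = 2470 m³/day.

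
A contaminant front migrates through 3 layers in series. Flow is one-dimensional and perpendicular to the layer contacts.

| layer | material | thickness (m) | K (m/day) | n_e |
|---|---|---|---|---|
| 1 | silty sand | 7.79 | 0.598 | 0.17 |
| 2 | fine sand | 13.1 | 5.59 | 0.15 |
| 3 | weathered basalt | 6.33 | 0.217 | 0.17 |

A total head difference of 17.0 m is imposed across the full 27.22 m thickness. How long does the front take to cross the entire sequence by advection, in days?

11.4

With flow normal to the layers, continuity requires the same specific discharge q through every layer.
Σ(b_i/K_i) = 7.79/0.598 + 13.1/5.59 + 6.33/0.217 = 44.54 d.
q = Δh / Σ(b_i/K_i) = 17.0 / 44.54 = 0.3817 m/day.
In each layer the seepage velocity is v_i = q/n_i, so the layer transit time is t_i = b_i·n_i / q:
  layer 1 (silty sand): t_1 = 7.79 × 0.17 / 0.3817 = 3.470 d
  layer 2 (fine sand): t_2 = 13.1 × 0.15 / 0.3817 = 5.148 d
  layer 3 (weathered basalt): t_3 = 6.33 × 0.17 / 0.3817 = 2.819 d
Total t = Σ t_i = 11.44 days.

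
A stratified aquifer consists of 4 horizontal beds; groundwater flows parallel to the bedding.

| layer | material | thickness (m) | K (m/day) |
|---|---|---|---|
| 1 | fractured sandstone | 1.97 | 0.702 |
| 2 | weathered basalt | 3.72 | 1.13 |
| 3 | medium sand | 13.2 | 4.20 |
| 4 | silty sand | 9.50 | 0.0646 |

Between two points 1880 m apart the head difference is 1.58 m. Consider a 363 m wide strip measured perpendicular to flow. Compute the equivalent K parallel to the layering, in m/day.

Flow is parallel to layering, so each bed carries its own Darcy discharge and the transmissivities add.
Σ(K_i·b_i) = 0.702×1.97 + 1.13×3.72 + 4.20×13.2 + 0.0646×9.50 = 61.64 m²/day.
Total thickness b = 28.39 m, so K_eq = Σ(K_i·b_i)/b = 2.171 m/day.

2.17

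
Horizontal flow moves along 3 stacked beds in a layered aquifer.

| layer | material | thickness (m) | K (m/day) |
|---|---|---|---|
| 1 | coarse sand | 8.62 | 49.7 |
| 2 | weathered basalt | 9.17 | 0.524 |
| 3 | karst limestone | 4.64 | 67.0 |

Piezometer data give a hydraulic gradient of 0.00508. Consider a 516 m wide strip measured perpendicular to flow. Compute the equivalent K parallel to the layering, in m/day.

Flow is parallel to layering, so each bed carries its own Darcy discharge and the transmissivities add.
Σ(K_i·b_i) = 49.7×8.62 + 0.524×9.17 + 67.0×4.64 = 744.1 m²/day.
Total thickness b = 22.43 m, so K_eq = Σ(K_i·b_i)/b = 33.17 m/day.

33.2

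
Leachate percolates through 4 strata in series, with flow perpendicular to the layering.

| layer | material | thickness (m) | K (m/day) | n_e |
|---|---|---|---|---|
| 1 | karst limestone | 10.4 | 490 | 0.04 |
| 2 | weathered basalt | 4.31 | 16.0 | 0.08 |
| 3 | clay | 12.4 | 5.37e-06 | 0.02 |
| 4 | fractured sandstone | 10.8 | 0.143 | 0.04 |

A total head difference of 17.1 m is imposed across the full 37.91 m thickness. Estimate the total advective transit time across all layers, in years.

533

With flow normal to the layers, continuity requires the same specific discharge q through every layer.
Σ(b_i/K_i) = 10.4/490 + 4.31/16.0 + 12.4/5.37e-06 + 10.8/0.143 = 2.309e+06 d.
q = Δh / Σ(b_i/K_i) = 17.1 / 2.309e+06 = 7.405e-06 m/day.
In each layer the seepage velocity is v_i = q/n_i, so the layer transit time is t_i = b_i·n_i / q:
  layer 1 (karst limestone): t_1 = 10.4 × 0.04 / 7.405e-06 = 56177 d
  layer 2 (weathered basalt): t_2 = 4.31 × 0.08 / 7.405e-06 = 46562 d
  layer 3 (clay): t_3 = 12.4 × 0.02 / 7.405e-06 = 33490 d
  layer 4 (fractured sandstone): t_4 = 10.8 × 0.04 / 7.405e-06 = 58338 d
Total t = Σ t_i = 1.946e+05 days = 532.7 years.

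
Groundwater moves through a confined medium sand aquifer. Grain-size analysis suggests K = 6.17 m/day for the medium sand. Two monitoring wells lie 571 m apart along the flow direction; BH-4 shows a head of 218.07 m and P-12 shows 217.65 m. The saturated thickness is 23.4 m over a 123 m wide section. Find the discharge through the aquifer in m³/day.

Cross-sectional area A = 123 × 23.4 = 2878 m².
Hydraulic gradient i = (218.07 − 217.65) / 571 = 0.42 / 571 = 0.0007356.
Darcy's law: Q = K · A · i = 6.170 × 2878 × 0.0007356 = 13.06 m³/day.

13.1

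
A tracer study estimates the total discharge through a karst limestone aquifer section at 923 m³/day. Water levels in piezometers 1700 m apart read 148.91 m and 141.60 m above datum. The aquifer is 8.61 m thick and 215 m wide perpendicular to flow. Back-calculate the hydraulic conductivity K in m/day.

116

Cross-sectional area A = 215 × 8.61 = 1851 m².
Hydraulic gradient i = (148.91 − 141.60) / 1700 = 7.31 / 1700 = 0.004300.
From Q = K·A·i, K = Q / (A·i) = 923 / (1851 × 0.004300) = 116.0 m/day.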